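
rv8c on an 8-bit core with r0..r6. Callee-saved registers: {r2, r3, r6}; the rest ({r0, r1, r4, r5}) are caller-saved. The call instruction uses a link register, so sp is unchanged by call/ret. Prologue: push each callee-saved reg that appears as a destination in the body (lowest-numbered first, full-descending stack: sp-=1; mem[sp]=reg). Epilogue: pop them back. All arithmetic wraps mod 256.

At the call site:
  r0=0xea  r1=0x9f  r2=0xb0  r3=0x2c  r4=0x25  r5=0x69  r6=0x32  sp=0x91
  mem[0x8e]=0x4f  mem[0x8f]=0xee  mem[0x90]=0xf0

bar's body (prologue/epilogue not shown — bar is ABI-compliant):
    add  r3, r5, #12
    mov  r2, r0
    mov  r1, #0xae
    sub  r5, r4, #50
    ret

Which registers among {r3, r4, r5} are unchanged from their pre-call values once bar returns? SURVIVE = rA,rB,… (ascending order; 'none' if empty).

SURVIVE = r3,r4

prologue: push r2 → mem[0x90]=0xb0, sp=0x90
prologue: push r3 → mem[0x8f]=0x2c, sp=0x8f
body[0] add  r3, r5, #12 → r3=0x75
body[1] mov  r2, r0 → r2=0xea
body[2] mov  r1, #0xae → r1=0xae
body[3] sub  r5, r4, #50 → r5=0xf3
epilogue: pop r3=0x2c, sp=0x90
epilogue: pop r2=0xb0, sp=0x91
r3: callee-saved, written=True
r4: caller-saved, written=False
r5: caller-saved, written=True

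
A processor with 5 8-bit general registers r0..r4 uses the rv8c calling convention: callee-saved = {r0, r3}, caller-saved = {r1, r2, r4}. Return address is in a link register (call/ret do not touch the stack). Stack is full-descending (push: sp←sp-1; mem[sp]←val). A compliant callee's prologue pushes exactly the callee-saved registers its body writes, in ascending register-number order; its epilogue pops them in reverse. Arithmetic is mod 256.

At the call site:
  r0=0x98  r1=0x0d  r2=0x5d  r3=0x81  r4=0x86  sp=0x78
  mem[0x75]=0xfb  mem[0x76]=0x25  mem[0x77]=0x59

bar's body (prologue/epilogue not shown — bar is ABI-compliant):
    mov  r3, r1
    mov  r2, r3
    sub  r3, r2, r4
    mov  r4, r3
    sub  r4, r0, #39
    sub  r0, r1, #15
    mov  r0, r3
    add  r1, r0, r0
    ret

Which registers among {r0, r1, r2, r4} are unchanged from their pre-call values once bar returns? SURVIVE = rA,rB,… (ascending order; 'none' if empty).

SURVIVE = r0

prologue: push r0 → mem[0x77]=0x98, sp=0x77
prologue: push r3 → mem[0x76]=0x81, sp=0x76
body[0] mov  r3, r1 → r3=0x0d
body[1] mov  r2, r3 → r2=0x0d
body[2] sub  r3, r2, r4 → r3=0x87
body[3] mov  r4, r3 → r4=0x87
body[4] sub  r4, r0, #39 → r4=0x71
body[5] sub  r0, r1, #15 → r0=0xfe
body[6] mov  r0, r3 → r0=0x87
body[7] add  r1, r0, r0 → r1=0x0e
epilogue: pop r3=0x81, sp=0x77
epilogue: pop r0=0x98, sp=0x78
r0: callee-saved, written=True
r1: caller-saved, written=True
r2: caller-saved, written=True
r4: caller-saved, written=True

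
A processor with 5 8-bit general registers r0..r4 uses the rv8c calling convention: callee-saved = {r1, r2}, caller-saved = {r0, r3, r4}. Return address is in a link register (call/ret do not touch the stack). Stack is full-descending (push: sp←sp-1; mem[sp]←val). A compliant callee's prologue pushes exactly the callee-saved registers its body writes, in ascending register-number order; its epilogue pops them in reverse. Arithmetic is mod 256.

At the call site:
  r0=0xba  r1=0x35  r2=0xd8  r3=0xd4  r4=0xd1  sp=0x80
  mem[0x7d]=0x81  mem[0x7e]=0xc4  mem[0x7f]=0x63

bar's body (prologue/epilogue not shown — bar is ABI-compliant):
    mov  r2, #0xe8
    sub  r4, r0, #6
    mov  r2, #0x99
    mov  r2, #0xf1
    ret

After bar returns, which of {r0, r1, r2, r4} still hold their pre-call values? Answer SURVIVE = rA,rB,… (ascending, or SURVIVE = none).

prologue: push r2 → mem[0x7f]=0xd8, sp=0x7f
body[0] mov  r2, #0xe8 → r2=0xe8
body[1] sub  r4, r0, #6 → r4=0xb4
body[2] mov  r2, #0x99 → r2=0x99
body[3] mov  r2, #0xf1 → r2=0xf1
epilogue: pop r2=0xd8, sp=0x80
r0: caller-saved, written=False
r1: callee-saved, written=False
r2: callee-saved, written=True
r4: caller-saved, written=True

SURVIVE = r0,r1,r2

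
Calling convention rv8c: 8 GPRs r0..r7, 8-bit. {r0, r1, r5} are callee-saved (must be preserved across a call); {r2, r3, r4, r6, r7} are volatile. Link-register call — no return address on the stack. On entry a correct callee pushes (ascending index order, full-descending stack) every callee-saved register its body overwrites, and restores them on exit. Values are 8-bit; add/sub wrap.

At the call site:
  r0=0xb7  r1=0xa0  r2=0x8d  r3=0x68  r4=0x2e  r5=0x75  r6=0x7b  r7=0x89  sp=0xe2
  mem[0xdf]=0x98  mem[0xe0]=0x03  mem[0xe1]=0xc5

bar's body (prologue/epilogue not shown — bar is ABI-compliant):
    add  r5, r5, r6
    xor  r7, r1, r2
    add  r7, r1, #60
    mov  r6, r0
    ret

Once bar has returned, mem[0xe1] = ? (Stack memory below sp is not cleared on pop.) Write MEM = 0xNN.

prologue: push r5 → mem[0xe1]=0x75, sp=0xe1
body[0] add  r5, r5, r6 → r5=0xf0
body[1] xor  r7, r1, r2 → r7=0x2d
body[2] add  r7, r1, #60 → r7=0xdc
body[3] mov  r6, r0 → r6=0xb7
epilogue: pop r5=0x75, sp=0xe2
prologue pushed ['r5'] at ['0xe1']

MEM = 0x75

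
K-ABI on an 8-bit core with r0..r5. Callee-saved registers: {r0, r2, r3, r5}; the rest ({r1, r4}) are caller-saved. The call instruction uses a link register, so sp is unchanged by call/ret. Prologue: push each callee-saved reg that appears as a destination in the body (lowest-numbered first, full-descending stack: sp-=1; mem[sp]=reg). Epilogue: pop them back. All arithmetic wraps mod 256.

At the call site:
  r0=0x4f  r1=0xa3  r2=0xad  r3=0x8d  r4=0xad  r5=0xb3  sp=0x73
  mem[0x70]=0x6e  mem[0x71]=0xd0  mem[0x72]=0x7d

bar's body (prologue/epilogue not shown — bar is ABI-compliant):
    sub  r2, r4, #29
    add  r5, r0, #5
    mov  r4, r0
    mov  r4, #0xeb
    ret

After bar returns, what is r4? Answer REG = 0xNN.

REG = 0xeb

prologue: push r2 -> mem[0x72]=0xad, sp=0x72
prologue: push r5 -> mem[0x71]=0xb3, sp=0x71
body[0] sub  r2, r4, #29 -> r2=0x90
body[1] add  r5, r0, #5 -> r5=0x54
body[2] mov  r4, r0 -> r4=0x4f
body[3] mov  r4, #0xeb -> r4=0xeb
epilogue: pop r5=0xb3, sp=0x72
epilogue: pop r2=0xad, sp=0x73
r4 is caller-saved -> body value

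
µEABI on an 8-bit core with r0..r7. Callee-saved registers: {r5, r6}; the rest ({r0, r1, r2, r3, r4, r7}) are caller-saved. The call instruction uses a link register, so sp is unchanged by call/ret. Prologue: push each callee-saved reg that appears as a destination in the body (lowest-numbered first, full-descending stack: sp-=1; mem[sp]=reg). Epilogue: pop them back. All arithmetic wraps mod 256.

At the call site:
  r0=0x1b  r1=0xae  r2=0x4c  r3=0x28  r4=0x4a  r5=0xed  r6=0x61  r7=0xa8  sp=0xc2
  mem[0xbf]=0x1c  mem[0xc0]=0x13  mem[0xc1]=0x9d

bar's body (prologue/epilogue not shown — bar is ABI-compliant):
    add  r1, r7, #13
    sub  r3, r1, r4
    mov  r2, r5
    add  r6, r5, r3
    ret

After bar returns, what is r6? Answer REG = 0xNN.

prologue: push r6 -> mem[0xc1]=0x61, sp=0xc1
body[0] add  r1, r7, #13 -> r1=0xb5
body[1] sub  r3, r1, r4 -> r3=0x6b
body[2] mov  r2, r5 -> r2=0xed
body[3] add  r6, r5, r3 -> r6=0x58
epilogue: pop r6=0x61, sp=0xc2
r6 is callee-saved -> restored

REG = 0x61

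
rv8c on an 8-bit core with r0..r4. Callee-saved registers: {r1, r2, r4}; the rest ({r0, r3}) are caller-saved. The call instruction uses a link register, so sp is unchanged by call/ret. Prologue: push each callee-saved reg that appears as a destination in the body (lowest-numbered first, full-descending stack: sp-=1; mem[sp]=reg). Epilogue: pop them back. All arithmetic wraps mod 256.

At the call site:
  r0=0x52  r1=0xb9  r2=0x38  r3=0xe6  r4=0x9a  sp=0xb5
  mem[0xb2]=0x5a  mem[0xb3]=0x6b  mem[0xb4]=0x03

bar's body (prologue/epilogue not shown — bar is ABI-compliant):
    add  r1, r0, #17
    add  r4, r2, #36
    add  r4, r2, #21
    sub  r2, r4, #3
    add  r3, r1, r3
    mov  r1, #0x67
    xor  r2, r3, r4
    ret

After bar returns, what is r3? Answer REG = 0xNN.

prologue: push r1 → mem[0xb4]=0xb9, sp=0xb4
prologue: push r2 → mem[0xb3]=0x38, sp=0xb3
prologue: push r4 → mem[0xb2]=0x9a, sp=0xb2
body[0] add  r1, r0, #17 → r1=0x63
body[1] add  r4, r2, #36 → r4=0x5c
body[2] add  r4, r2, #21 → r4=0x4d
body[3] sub  r2, r4, #3 → r2=0x4a
body[4] add  r3, r1, r3 → r3=0x49
body[5] mov  r1, #0x67 → r1=0x67
body[6] xor  r2, r3, r4 → r2=0x04
epilogue: pop r4=0x9a, sp=0xb3
epilogue: pop r2=0x38, sp=0xb4
epilogue: pop r1=0xb9, sp=0xb5
r3 is caller-saved → body value

REG = 0x49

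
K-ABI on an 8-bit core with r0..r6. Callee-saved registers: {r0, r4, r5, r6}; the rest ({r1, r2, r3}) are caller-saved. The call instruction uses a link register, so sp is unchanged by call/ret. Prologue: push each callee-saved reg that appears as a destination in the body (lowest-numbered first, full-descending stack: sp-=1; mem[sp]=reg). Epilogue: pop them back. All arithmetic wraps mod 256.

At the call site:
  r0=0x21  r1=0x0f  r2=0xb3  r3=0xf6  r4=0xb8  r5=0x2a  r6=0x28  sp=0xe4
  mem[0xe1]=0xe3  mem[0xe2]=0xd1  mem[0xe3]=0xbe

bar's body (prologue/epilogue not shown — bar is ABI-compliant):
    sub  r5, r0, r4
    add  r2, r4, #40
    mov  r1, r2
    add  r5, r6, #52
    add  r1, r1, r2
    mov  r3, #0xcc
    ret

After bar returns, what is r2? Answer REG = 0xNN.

prologue: push r5 -> mem[0xe3]=0x2a, sp=0xe3
body[0] sub  r5, r0, r4 -> r5=0x69
body[1] add  r2, r4, #40 -> r2=0xe0
body[2] mov  r1, r2 -> r1=0xe0
body[3] add  r5, r6, #52 -> r5=0x5c
body[4] add  r1, r1, r2 -> r1=0xc0
body[5] mov  r3, #0xcc -> r3=0xcc
epilogue: pop r5=0x2a, sp=0xe4
r2 is caller-saved -> body value

REG = 0xe0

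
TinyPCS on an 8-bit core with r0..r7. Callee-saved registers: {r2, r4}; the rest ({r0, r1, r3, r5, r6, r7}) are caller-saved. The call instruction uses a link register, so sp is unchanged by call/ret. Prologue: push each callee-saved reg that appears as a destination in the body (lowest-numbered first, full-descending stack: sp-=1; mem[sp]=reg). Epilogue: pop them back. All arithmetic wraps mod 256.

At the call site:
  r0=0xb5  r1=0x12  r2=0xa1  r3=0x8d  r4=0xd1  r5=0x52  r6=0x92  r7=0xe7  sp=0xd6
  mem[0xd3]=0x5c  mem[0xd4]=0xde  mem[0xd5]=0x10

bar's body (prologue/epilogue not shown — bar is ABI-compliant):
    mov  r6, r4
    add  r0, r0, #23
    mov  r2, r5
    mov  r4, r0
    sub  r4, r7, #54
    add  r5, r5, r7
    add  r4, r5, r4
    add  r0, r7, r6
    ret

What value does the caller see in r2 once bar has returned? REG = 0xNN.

prologue: push r2 → mem[0xd5]=0xa1, sp=0xd5
prologue: push r4 → mem[0xd4]=0xd1, sp=0xd4
body[0] mov  r6, r4 → r6=0xd1
body[1] add  r0, r0, #23 → r0=0xcc
body[2] mov  r2, r5 → r2=0x52
body[3] mov  r4, r0 → r4=0xcc
body[4] sub  r4, r7, #54 → r4=0xb1
body[5] add  r5, r5, r7 → r5=0x39
body[6] add  r4, r5, r4 → r4=0xea
body[7] add  r0, r7, r6 → r0=0xb8
epilogue: pop r4=0xd1, sp=0xd5
epilogue: pop r2=0xa1, sp=0xd6
r2 is callee-saved → restored

REG = 0xa1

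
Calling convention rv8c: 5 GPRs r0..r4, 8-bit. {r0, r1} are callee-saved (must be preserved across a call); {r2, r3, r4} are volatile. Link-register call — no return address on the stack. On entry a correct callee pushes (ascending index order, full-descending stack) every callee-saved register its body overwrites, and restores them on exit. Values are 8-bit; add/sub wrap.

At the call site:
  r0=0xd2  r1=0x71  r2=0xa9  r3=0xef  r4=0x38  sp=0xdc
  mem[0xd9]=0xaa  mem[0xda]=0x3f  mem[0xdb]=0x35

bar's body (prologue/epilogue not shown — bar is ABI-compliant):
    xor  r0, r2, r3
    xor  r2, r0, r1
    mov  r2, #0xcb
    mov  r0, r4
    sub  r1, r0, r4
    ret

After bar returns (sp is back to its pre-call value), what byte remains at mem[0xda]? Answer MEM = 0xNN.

prologue: push r0 → mem[0xdb]=0xd2, sp=0xdb
prologue: push r1 → mem[0xda]=0x71, sp=0xda
body[0] xor  r0, r2, r3 → r0=0x46
body[1] xor  r2, r0, r1 → r2=0x37
body[2] mov  r2, #0xcb → r2=0xcb
body[3] mov  r0, r4 → r0=0x38
body[4] sub  r1, r0, r4 → r1=0x00
epilogue: pop r1=0x71, sp=0xdb
epilogue: pop r0=0xd2, sp=0xdc
prologue pushed ['r0', 'r1'] at ['0xdb', '0xda']

MEM = 0x71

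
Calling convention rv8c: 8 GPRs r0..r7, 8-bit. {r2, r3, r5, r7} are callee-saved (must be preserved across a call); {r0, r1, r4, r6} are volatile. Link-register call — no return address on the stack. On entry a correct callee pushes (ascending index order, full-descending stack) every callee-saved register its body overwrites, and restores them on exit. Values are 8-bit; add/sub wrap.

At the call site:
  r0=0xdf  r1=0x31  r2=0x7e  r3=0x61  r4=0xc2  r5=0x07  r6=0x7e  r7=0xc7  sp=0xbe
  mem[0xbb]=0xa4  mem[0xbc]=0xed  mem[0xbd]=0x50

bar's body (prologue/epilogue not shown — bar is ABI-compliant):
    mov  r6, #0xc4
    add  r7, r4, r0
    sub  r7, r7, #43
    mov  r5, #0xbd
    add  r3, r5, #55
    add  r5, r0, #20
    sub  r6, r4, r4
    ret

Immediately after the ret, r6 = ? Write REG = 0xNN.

prologue: push r3 -> mem[0xbd]=0x61, sp=0xbd
prologue: push r5 -> mem[0xbc]=0x07, sp=0xbc
prologue: push r7 -> mem[0xbb]=0xc7, sp=0xbb
body[0] mov  r6, #0xc4 -> r6=0xc4
body[1] add  r7, r4, r0 -> r7=0xa1
body[2] sub  r7, r7, #43 -> r7=0x76
body[3] mov  r5, #0xbd -> r5=0xbd
body[4] add  r3, r5, #55 -> r3=0xf4
body[5] add  r5, r0, #20 -> r5=0xf3
body[6] sub  r6, r4, r4 -> r6=0x00
epilogue: pop r7=0xc7, sp=0xbc
epilogue: pop r5=0x07, sp=0xbd
epilogue: pop r3=0x61, sp=0xbe
r6 is caller-saved -> body value

REG = 0x00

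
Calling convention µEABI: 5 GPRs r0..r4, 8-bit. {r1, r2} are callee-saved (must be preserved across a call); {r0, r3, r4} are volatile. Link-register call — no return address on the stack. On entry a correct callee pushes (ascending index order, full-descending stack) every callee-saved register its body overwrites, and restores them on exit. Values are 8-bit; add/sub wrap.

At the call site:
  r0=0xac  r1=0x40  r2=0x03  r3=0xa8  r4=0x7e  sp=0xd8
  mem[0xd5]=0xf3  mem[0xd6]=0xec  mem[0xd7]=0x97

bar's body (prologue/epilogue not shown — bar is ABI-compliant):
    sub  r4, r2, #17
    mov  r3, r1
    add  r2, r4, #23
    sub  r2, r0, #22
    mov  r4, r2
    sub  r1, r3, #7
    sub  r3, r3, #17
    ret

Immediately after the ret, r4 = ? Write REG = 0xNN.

prologue: push r1 → mem[0xd7]=0x40, sp=0xd7
prologue: push r2 → mem[0xd6]=0x03, sp=0xd6
body[0] sub  r4, r2, #17 → r4=0xf2
body[1] mov  r3, r1 → r3=0x40
body[2] add  r2, r4, #23 → r2=0x09
body[3] sub  r2, r0, #22 → r2=0x96
body[4] mov  r4, r2 → r4=0x96
body[5] sub  r1, r3, #7 → r1=0x39
body[6] sub  r3, r3, #17 → r3=0x2f
epilogue: pop r2=0x03, sp=0xd7
epilogue: pop r1=0x40, sp=0xd8
r4 is caller-saved → body value

REG = 0x96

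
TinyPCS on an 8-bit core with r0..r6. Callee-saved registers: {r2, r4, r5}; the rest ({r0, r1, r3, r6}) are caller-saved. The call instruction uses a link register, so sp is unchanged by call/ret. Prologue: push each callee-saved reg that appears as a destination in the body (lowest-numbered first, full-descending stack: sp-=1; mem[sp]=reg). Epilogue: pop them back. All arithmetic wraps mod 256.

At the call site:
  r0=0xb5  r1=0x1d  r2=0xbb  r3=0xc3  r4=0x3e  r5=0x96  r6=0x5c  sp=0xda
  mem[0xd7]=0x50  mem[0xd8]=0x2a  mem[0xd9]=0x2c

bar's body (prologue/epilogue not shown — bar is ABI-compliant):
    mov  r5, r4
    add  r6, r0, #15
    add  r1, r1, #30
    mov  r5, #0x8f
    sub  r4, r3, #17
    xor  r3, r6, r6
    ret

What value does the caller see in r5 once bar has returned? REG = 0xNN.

prologue: push r4 -> mem[0xd9]=0x3e, sp=0xd9
prologue: push r5 -> mem[0xd8]=0x96, sp=0xd8
body[0] mov  r5, r4 -> r5=0x3e
body[1] add  r6, r0, #15 -> r6=0xc4
body[2] add  r1, r1, #30 -> r1=0x3b
body[3] mov  r5, #0x8f -> r5=0x8f
body[4] sub  r4, r3, #17 -> r4=0xb2
body[5] xor  r3, r6, r6 -> r3=0x00
epilogue: pop r5=0x96, sp=0xd9
epilogue: pop r4=0x3e, sp=0xda
r5 is callee-saved -> restored

REG = 0x96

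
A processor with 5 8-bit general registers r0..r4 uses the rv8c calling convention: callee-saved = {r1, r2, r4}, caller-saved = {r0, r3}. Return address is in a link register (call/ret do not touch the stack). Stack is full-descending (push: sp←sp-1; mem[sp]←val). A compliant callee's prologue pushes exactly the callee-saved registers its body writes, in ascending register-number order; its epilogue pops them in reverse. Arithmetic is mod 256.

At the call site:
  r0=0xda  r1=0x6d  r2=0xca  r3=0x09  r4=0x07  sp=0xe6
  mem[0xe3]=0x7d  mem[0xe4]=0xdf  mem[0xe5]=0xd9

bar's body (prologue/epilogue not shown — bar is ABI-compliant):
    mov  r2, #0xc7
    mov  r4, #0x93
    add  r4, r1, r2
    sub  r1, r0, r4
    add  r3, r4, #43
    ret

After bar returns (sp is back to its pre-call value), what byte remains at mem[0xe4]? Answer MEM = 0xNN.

MEM = 0xca

prologue: push r1 → mem[0xe5]=0x6d, sp=0xe5
prologue: push r2 → mem[0xe4]=0xca, sp=0xe4
prologue: push r4 → mem[0xe3]=0x07, sp=0xe3
body[0] mov  r2, #0xc7 → r2=0xc7
body[1] mov  r4, #0x93 → r4=0x93
body[2] add  r4, r1, r2 → r4=0x34
body[3] sub  r1, r0, r4 → r1=0xa6
body[4] add  r3, r4, #43 → r3=0x5f
epilogue: pop r4=0x07, sp=0xe4
epilogue: pop r2=0xca, sp=0xe5
epilogue: pop r1=0x6d, sp=0xe6
prologue pushed ['r1', 'r2', 'r4'] at ['0xe5', '0xe4', '0xe3']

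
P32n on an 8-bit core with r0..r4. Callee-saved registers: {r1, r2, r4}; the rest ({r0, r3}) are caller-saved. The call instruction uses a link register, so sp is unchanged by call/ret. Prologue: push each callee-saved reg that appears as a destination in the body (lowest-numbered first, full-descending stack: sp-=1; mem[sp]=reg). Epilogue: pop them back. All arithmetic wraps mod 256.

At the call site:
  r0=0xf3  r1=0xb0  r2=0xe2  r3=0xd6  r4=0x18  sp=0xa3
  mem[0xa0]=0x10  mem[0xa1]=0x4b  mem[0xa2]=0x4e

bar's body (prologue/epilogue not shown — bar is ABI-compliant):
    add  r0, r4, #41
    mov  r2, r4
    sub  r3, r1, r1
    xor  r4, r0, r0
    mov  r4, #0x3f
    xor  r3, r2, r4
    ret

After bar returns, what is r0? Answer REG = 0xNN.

REG = 0x41

prologue: push r2 -> mem[0xa2]=0xe2, sp=0xa2
prologue: push r4 -> mem[0xa1]=0x18, sp=0xa1
body[0] add  r0, r4, #41 -> r0=0x41
body[1] mov  r2, r4 -> r2=0x18
body[2] sub  r3, r1, r1 -> r3=0x00
body[3] xor  r4, r0, r0 -> r4=0x00
body[4] mov  r4, #0x3f -> r4=0x3f
body[5] xor  r3, r2, r4 -> r3=0x27
epilogue: pop r4=0x18, sp=0xa2
epilogue: pop r2=0xe2, sp=0xa3
r0 is caller-saved -> body value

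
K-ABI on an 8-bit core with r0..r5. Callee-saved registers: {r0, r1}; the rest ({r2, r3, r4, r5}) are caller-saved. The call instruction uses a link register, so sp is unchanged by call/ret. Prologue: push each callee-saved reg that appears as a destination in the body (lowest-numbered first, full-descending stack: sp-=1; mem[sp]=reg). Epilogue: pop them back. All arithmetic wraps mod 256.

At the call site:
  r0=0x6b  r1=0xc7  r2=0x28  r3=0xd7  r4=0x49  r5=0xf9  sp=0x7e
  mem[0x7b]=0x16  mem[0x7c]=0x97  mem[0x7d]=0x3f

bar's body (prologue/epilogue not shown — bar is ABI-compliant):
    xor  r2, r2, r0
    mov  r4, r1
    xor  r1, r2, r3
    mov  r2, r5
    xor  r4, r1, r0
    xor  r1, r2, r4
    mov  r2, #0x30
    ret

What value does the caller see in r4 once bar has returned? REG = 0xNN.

prologue: push r1 → mem[0x7d]=0xc7, sp=0x7d
body[0] xor  r2, r2, r0 → r2=0x43
body[1] mov  r4, r1 → r4=0xc7
body[2] xor  r1, r2, r3 → r1=0x94
body[3] mov  r2, r5 → r2=0xf9
body[4] xor  r4, r1, r0 → r4=0xff
body[5] xor  r1, r2, r4 → r1=0x06
body[6] mov  r2, #0x30 → r2=0x30
epilogue: pop r1=0xc7, sp=0x7e
r4 is caller-saved → body value

REG = 0xff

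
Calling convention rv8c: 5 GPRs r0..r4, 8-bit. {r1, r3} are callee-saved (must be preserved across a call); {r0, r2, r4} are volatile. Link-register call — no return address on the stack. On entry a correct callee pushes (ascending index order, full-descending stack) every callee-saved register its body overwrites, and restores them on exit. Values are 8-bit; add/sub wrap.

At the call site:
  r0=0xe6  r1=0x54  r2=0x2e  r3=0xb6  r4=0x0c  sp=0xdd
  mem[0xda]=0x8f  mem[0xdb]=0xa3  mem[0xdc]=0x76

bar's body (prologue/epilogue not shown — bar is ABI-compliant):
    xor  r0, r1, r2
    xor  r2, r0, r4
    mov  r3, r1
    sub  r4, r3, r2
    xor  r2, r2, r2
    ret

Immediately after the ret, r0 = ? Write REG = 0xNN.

prologue: push r3 → mem[0xdc]=0xb6, sp=0xdc
body[0] xor  r0, r1, r2 → r0=0x7a
body[1] xor  r2, r0, r4 → r2=0x76
body[2] mov  r3, r1 → r3=0x54
body[3] sub  r4, r3, r2 → r4=0xde
body[4] xor  r2, r2, r2 → r2=0x00
epilogue: pop r3=0xb6, sp=0xdd
r0 is caller-saved → body value

REG = 0x7a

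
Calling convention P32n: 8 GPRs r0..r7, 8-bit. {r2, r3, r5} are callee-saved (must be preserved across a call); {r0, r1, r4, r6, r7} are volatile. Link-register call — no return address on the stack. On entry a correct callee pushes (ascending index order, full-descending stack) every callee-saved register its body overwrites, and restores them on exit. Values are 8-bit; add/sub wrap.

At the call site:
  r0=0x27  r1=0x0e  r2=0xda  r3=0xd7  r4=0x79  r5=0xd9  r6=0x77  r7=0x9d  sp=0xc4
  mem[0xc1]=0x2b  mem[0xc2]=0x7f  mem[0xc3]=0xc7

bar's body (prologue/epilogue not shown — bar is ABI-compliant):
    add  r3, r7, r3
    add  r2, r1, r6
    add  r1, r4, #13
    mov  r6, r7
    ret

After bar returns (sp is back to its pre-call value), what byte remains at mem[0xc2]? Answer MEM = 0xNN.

prologue: push r2 → mem[0xc3]=0xda, sp=0xc3
prologue: push r3 → mem[0xc2]=0xd7, sp=0xc2
body[0] add  r3, r7, r3 → r3=0x74
body[1] add  r2, r1, r6 → r2=0x85
body[2] add  r1, r4, #13 → r1=0x86
body[3] mov  r6, r7 → r6=0x9d
epilogue: pop r3=0xd7, sp=0xc3
epilogue: pop r2=0xda, sp=0xc4
prologue pushed ['r2', 'r3'] at ['0xc3', '0xc2']

MEM = 0xd7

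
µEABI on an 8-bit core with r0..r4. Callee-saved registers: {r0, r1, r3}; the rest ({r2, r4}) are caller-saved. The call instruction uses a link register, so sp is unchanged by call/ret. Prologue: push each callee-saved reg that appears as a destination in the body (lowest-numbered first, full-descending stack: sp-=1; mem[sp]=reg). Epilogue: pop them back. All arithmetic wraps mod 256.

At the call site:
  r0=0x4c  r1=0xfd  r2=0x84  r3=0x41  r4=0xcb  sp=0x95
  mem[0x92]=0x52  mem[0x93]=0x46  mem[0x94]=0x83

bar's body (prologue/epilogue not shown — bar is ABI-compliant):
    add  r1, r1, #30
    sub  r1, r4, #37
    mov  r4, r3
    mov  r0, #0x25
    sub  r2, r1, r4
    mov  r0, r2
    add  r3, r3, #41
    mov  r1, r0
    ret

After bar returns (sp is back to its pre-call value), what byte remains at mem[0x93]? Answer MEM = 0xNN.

prologue: push r0 -> mem[0x94]=0x4c, sp=0x94
prologue: push r1 -> mem[0x93]=0xfd, sp=0x93
prologue: push r3 -> mem[0x92]=0x41, sp=0x92
body[0] add  r1, r1, #30 -> r1=0x1b
body[1] sub  r1, r4, #37 -> r1=0xa6
body[2] mov  r4, r3 -> r4=0x41
body[3] mov  r0, #0x25 -> r0=0x25
body[4] sub  r2, r1, r4 -> r2=0x65
body[5] mov  r0, r2 -> r0=0x65
body[6] add  r3, r3, #41 -> r3=0x6a
body[7] mov  r1, r0 -> r1=0x65
epilogue: pop r3=0x41, sp=0x93
epilogue: pop r1=0xfd, sp=0x94
epilogue: pop r0=0x4c, sp=0x95
prologue pushed ['r0', 'r1', 'r3'] at ['0x94', '0x93', '0x92']

MEM = 0xfd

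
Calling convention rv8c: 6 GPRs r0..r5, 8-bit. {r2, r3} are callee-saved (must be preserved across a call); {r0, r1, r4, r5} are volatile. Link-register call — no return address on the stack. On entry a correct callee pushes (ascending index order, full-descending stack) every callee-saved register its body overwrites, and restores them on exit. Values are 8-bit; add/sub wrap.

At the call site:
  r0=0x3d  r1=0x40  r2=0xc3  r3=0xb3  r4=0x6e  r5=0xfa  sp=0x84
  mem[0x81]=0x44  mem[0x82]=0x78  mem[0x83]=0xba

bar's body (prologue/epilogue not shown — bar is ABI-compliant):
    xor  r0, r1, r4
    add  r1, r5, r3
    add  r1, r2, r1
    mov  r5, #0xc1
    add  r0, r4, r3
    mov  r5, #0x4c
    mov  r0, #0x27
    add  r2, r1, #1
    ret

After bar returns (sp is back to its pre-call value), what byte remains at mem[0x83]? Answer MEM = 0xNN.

MEM = 0xc3

prologue: push r2 -> mem[0x83]=0xc3, sp=0x83
body[0] xor  r0, r1, r4 -> r0=0x2e
body[1] add  r1, r5, r3 -> r1=0xad
body[2] add  r1, r2, r1 -> r1=0x70
body[3] mov  r5, #0xc1 -> r5=0xc1
body[4] add  r0, r4, r3 -> r0=0x21
body[5] mov  r5, #0x4c -> r5=0x4c
body[6] mov  r0, #0x27 -> r0=0x27
body[7] add  r2, r1, #1 -> r2=0x71
epilogue: pop r2=0xc3, sp=0x84
prologue pushed ['r2'] at ['0x83']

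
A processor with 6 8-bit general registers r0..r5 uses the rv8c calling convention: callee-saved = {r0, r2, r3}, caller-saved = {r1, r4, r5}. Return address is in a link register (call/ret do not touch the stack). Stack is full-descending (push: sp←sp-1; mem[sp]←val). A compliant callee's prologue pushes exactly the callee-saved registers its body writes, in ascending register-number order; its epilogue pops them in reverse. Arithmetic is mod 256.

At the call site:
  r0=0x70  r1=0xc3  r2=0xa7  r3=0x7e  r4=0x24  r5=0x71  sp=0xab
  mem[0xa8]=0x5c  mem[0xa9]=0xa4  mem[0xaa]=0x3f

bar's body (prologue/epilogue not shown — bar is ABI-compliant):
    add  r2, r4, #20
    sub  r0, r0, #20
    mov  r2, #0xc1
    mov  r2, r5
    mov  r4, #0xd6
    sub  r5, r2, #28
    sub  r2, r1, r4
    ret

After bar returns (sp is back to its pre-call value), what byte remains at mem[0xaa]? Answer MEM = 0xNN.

prologue: push r0 → mem[0xaa]=0x70, sp=0xaa
prologue: push r2 → mem[0xa9]=0xa7, sp=0xa9
body[0] add  r2, r4, #20 → r2=0x38
body[1] sub  r0, r0, #20 → r0=0x5c
body[2] mov  r2, #0xc1 → r2=0xc1
body[3] mov  r2, r5 → r2=0x71
body[4] mov  r4, #0xd6 → r4=0xd6
body[5] sub  r5, r2, #28 → r5=0x55
body[6] sub  r2, r1, r4 → r2=0xed
epilogue: pop r2=0xa7, sp=0xaa
epilogue: pop r0=0x70, sp=0xab
prologue pushed ['r0', 'r2'] at ['0xaa', '0xa9']

MEM = 0x70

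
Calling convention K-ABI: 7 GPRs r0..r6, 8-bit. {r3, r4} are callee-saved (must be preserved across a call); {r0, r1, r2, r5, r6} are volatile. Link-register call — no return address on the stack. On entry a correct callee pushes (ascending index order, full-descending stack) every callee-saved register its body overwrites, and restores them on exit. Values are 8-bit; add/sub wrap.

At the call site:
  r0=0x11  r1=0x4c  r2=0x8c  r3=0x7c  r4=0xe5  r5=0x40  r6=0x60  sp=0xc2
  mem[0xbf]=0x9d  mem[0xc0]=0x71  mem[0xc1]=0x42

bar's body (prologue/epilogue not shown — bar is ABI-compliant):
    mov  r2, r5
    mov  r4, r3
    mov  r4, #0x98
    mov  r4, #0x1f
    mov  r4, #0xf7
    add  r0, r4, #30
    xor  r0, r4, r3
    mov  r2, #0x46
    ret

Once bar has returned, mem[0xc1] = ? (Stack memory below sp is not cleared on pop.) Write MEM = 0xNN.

MEM = 0xe5

prologue: push r4 → mem[0xc1]=0xe5, sp=0xc1
body[0] mov  r2, r5 → r2=0x40
body[1] mov  r4, r3 → r4=0x7c
body[2] mov  r4, #0x98 → r4=0x98
body[3] mov  r4, #0x1f → r4=0x1f
body[4] mov  r4, #0xf7 → r4=0xf7
body[5] add  r0, r4, #30 → r0=0x15
body[6] xor  r0, r4, r3 → r0=0x8b
body[7] mov  r2, #0x46 → r2=0x46
epilogue: pop r4=0xe5, sp=0xc2
prologue pushed ['r4'] at ['0xc1']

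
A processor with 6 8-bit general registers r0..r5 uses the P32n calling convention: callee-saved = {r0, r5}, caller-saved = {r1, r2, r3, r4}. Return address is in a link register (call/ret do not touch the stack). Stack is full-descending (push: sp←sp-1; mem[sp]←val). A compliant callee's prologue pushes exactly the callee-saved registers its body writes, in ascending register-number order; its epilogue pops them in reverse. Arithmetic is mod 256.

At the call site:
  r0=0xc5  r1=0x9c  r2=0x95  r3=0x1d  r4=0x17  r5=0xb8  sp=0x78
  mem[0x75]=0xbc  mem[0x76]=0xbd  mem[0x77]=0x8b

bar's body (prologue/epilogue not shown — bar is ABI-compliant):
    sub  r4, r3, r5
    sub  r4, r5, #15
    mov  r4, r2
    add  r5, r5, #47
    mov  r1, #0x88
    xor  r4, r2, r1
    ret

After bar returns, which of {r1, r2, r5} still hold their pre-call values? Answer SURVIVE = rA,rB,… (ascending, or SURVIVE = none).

SURVIVE = r2,r5

prologue: push r5 → mem[0x77]=0xb8, sp=0x77
body[0] sub  r4, r3, r5 → r4=0x65
body[1] sub  r4, r5, #15 → r4=0xa9
body[2] mov  r4, r2 → r4=0x95
body[3] add  r5, r5, #47 → r5=0xe7
body[4] mov  r1, #0x88 → r1=0x88
body[5] xor  r4, r2, r1 → r4=0x1d
epilogue: pop r5=0xb8, sp=0x78
r1: caller-saved, written=True
r2: caller-saved, written=False
r5: callee-saved, written=True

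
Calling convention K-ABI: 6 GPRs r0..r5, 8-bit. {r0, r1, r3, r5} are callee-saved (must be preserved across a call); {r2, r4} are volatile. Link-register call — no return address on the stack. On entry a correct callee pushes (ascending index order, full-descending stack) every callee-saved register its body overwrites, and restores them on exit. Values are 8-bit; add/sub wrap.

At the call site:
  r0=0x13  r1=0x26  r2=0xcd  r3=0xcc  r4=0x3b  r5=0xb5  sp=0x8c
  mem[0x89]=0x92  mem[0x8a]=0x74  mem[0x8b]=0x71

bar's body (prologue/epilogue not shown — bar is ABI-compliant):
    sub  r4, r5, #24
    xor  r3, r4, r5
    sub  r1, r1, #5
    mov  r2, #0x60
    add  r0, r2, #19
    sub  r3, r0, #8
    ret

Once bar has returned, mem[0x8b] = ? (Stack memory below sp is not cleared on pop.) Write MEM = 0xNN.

prologue: push r0 -> mem[0x8b]=0x13, sp=0x8b
prologue: push r1 -> mem[0x8a]=0x26, sp=0x8a
prologue: push r3 -> mem[0x89]=0xcc, sp=0x89
body[0] sub  r4, r5, #24 -> r4=0x9d
body[1] xor  r3, r4, r5 -> r3=0x28
body[2] sub  r1, r1, #5 -> r1=0x21
body[3] mov  r2, #0x60 -> r2=0x60
body[4] add  r0, r2, #19 -> r0=0x73
body[5] sub  r3, r0, #8 -> r3=0x6b
epilogue: pop r3=0xcc, sp=0x8a
epilogue: pop r1=0x26, sp=0x8b
epilogue: pop r0=0x13, sp=0x8c
prologue pushed ['r0', 'r1', 'r3'] at ['0x8b', '0x8a', '0x89']

MEM = 0x13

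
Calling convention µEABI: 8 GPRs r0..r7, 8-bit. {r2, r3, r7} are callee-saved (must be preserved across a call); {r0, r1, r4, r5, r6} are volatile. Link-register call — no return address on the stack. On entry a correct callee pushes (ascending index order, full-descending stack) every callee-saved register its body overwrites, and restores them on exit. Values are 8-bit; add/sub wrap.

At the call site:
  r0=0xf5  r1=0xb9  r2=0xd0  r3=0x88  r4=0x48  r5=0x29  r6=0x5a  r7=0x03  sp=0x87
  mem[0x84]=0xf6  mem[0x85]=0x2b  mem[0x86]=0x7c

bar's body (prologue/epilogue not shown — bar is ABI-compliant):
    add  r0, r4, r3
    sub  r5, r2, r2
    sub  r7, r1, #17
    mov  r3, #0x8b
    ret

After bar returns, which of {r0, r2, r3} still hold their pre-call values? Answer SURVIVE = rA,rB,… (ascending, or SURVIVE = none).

prologue: push r3 → mem[0x86]=0x88, sp=0x86
prologue: push r7 → mem[0x85]=0x03, sp=0x85
body[0] add  r0, r4, r3 → r0=0xd0
body[1] sub  r5, r2, r2 → r5=0x00
body[2] sub  r7, r1, #17 → r7=0xa8
body[3] mov  r3, #0x8b → r3=0x8b
epilogue: pop r7=0x03, sp=0x86
epilogue: pop r3=0x88, sp=0x87
r0: caller-saved, written=True
r2: callee-saved, written=False
r3: callee-saved, written=True

SURVIVE = r2,r3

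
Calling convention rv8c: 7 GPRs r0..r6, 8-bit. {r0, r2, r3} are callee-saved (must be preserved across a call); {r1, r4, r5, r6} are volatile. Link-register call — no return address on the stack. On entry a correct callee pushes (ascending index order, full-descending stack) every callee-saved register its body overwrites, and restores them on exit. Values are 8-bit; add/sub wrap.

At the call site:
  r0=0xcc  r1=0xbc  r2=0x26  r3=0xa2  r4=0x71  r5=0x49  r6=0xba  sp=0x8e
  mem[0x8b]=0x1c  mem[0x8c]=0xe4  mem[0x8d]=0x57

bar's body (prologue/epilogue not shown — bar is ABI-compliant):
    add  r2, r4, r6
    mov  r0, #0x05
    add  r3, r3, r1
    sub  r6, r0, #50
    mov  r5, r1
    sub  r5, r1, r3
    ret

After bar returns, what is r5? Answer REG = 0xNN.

REG = 0x5e

prologue: push r0 → mem[0x8d]=0xcc, sp=0x8d
prologue: push r2 → mem[0x8c]=0x26, sp=0x8c
prologue: push r3 → mem[0x8b]=0xa2, sp=0x8b
body[0] add  r2, r4, r6 → r2=0x2b
body[1] mov  r0, #0x05 → r0=0x05
body[2] add  r3, r3, r1 → r3=0x5e
body[3] sub  r6, r0, #50 → r6=0xd3
body[4] mov  r5, r1 → r5=0xbc
body[5] sub  r5, r1, r3 → r5=0x5e
epilogue: pop r3=0xa2, sp=0x8c
epilogue: pop r2=0x26, sp=0x8d
epilogue: pop r0=0xcc, sp=0x8e
r5 is caller-saved → body value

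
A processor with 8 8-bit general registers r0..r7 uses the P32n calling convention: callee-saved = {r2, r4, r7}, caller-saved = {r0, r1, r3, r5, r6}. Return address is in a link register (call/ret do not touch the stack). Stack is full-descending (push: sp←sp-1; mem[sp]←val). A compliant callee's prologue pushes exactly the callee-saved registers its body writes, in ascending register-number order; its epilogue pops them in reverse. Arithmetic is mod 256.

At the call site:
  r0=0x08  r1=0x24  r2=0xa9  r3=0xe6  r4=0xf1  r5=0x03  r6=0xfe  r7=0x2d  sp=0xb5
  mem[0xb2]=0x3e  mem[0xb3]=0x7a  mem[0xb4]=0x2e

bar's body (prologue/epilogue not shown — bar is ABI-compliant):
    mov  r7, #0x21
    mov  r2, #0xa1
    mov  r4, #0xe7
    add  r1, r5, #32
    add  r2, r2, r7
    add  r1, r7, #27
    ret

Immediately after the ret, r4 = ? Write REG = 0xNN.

prologue: push r2 → mem[0xb4]=0xa9, sp=0xb4
prologue: push r4 → mem[0xb3]=0xf1, sp=0xb3
prologue: push r7 → mem[0xb2]=0x2d, sp=0xb2
body[0] mov  r7, #0x21 → r7=0x21
body[1] mov  r2, #0xa1 → r2=0xa1
body[2] mov  r4, #0xe7 → r4=0xe7
body[3] add  r1, r5, #32 → r1=0x23
body[4] add  r2, r2, r7 → r2=0xc2
body[5] add  r1, r7, #27 → r1=0x3c
epilogue: pop r7=0x2d, sp=0xb3
epilogue: pop r4=0xf1, sp=0xb4
epilogue: pop r2=0xa9, sp=0xb5
r4 is callee-saved → restored

REG = 0xf1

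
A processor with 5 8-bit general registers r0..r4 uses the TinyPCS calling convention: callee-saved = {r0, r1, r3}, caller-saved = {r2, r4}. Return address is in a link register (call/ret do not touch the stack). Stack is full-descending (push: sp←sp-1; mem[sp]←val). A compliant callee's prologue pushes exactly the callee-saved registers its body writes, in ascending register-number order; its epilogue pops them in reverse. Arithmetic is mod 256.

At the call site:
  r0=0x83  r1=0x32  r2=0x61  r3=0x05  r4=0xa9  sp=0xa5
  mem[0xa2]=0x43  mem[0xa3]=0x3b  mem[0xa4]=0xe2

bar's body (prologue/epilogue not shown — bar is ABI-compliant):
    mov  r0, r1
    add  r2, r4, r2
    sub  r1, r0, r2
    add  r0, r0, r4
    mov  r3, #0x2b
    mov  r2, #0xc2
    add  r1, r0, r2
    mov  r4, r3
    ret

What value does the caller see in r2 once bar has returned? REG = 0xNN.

prologue: push r0 -> mem[0xa4]=0x83, sp=0xa4
prologue: push r1 -> mem[0xa3]=0x32, sp=0xa3
prologue: push r3 -> mem[0xa2]=0x05, sp=0xa2
body[0] mov  r0, r1 -> r0=0x32
body[1] add  r2, r4, r2 -> r2=0x0a
body[2] sub  r1, r0, r2 -> r1=0x28
body[3] add  r0, r0, r4 -> r0=0xdb
body[4] mov  r3, #0x2b -> r3=0x2b
body[5] mov  r2, #0xc2 -> r2=0xc2
body[6] add  r1, r0, r2 -> r1=0x9d
body[7] mov  r4, r3 -> r4=0x2b
epilogue: pop r3=0x05, sp=0xa3
epilogue: pop r1=0x32, sp=0xa4
epilogue: pop r0=0x83, sp=0xa5
r2 is caller-saved -> body value

REG = 0xc2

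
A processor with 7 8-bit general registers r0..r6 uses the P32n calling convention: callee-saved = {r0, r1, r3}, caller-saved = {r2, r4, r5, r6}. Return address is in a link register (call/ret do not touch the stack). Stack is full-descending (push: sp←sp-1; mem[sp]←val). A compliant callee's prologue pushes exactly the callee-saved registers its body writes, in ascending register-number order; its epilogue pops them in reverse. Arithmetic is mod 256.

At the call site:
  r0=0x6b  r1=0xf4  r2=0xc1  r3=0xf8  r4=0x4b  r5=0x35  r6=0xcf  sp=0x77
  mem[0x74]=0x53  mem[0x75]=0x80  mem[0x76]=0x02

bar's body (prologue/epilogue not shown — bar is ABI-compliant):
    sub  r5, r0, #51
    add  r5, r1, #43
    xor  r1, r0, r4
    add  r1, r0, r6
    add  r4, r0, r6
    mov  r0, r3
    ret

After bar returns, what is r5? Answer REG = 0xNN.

REG = 0x1f

prologue: push r0 → mem[0x76]=0x6b, sp=0x76
prologue: push r1 → mem[0x75]=0xf4, sp=0x75
body[0] sub  r5, r0, #51 → r5=0x38
body[1] add  r5, r1, #43 → r5=0x1f
body[2] xor  r1, r0, r4 → r1=0x20
body[3] add  r1, r0, r6 → r1=0x3a
body[4] add  r4, r0, r6 → r4=0x3a
body[5] mov  r0, r3 → r0=0xf8
epilogue: pop r1=0xf4, sp=0x76
epilogue: pop r0=0x6b, sp=0x77
r5 is caller-saved → body value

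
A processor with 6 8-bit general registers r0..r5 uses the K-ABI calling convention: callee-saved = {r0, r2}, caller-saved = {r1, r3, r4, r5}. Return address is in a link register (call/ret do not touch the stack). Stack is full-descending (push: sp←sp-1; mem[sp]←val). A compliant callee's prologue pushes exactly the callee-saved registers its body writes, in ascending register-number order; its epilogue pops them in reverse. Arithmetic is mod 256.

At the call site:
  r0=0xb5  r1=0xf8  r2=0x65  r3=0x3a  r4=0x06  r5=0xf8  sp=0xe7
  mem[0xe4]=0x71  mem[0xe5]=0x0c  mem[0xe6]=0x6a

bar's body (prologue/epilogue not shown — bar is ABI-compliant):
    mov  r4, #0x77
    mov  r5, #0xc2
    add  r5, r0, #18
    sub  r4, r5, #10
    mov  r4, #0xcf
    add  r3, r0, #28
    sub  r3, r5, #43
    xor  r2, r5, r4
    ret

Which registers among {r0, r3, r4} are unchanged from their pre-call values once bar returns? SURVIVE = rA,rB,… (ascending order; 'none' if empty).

prologue: push r2 -> mem[0xe6]=0x65, sp=0xe6
body[0] mov  r4, #0x77 -> r4=0x77
body[1] mov  r5, #0xc2 -> r5=0xc2
body[2] add  r5, r0, #18 -> r5=0xc7
body[3] sub  r4, r5, #10 -> r4=0xbd
body[4] mov  r4, #0xcf -> r4=0xcf
body[5] add  r3, r0, #28 -> r3=0xd1
body[6] sub  r3, r5, #43 -> r3=0x9c
body[7] xor  r2, r5, r4 -> r2=0x08
epilogue: pop r2=0x65, sp=0xe7
r0: callee-saved, written=False
r3: caller-saved, written=True
r4: caller-saved, written=True

SURVIVE = r0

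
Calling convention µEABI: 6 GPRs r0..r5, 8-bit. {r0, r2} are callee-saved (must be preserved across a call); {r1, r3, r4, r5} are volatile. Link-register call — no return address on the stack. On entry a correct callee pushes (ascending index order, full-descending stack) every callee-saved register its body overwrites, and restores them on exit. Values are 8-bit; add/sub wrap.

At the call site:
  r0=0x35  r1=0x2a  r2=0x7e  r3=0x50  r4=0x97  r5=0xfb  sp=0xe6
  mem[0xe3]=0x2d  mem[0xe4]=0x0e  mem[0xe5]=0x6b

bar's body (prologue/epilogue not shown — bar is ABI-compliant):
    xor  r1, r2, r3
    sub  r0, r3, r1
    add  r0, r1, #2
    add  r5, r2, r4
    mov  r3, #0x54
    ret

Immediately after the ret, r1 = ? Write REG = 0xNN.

REG = 0x2e

prologue: push r0 -> mem[0xe5]=0x35, sp=0xe5
body[0] xor  r1, r2, r3 -> r1=0x2e
body[1] sub  r0, r3, r1 -> r0=0x22
body[2] add  r0, r1, #2 -> r0=0x30
body[3] add  r5, r2, r4 -> r5=0x15
body[4] mov  r3, #0x54 -> r3=0x54
epilogue: pop r0=0x35, sp=0xe6
r1 is caller-saved -> body value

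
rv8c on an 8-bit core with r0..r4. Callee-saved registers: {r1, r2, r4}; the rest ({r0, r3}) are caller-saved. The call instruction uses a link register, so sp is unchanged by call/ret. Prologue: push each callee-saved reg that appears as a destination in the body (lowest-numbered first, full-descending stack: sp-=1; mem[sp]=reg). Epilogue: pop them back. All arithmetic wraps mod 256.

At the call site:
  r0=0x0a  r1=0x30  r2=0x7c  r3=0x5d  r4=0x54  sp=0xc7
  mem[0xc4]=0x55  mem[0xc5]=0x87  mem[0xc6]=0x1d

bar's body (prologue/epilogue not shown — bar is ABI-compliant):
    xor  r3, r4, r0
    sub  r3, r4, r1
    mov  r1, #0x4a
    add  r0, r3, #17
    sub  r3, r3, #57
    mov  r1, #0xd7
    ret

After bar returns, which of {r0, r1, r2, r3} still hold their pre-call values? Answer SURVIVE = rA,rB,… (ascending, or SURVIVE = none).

prologue: push r1 -> mem[0xc6]=0x30, sp=0xc6
body[0] xor  r3, r4, r0 -> r3=0x5e
body[1] sub  r3, r4, r1 -> r3=0x24
body[2] mov  r1, #0x4a -> r1=0x4a
body[3] add  r0, r3, #17 -> r0=0x35
body[4] sub  r3, r3, #57 -> r3=0xeb
body[5] mov  r1, #0xd7 -> r1=0xd7
epilogue: pop r1=0x30, sp=0xc7
r0: caller-saved, written=True
r1: callee-saved, written=True
r2: callee-saved, written=False
r3: caller-saved, written=True

SURVIVE = r1,r2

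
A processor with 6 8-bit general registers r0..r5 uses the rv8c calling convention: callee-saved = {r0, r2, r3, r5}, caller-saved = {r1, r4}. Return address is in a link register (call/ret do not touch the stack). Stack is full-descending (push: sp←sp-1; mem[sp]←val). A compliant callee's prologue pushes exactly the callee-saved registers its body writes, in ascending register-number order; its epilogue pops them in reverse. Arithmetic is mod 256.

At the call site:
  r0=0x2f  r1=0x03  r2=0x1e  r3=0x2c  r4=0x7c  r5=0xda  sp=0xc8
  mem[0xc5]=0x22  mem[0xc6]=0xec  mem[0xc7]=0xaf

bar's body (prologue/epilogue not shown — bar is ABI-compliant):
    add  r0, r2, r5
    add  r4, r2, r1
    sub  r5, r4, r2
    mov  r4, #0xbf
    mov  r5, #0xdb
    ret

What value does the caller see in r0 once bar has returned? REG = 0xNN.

prologue: push r0 → mem[0xc7]=0x2f, sp=0xc7
prologue: push r5 → mem[0xc6]=0xda, sp=0xc6
body[0] add  r0, r2, r5 → r0=0xf8
body[1] add  r4, r2, r1 → r4=0x21
body[2] sub  r5, r4, r2 → r5=0x03
body[3] mov  r4, #0xbf → r4=0xbf
body[4] mov  r5, #0xdb → r5=0xdb
epilogue: pop r5=0xda, sp=0xc7
epilogue: pop r0=0x2f, sp=0xc8
r0 is callee-saved → restored

REG = 0x2f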